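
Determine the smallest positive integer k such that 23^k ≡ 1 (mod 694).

346

The order of 23 must divide φ(694) = φ(2)·φ(347) = 1·346 = 346 = 2 · 173.
Divisors of 346: 1, 2, 173, 346.
Evaluate successive powers at the divisors of 346:
23^1 ≡ 23 (mod 694)
23^2 ≡ 529 (mod 694)
23^173 ≡ 693 (mod 694)
23^346 ≡ 1 (mod 694) ✓
So ord_694(23) = 346.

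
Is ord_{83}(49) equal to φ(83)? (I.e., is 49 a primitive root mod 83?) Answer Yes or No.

φ(83) = 83 − 1 = 82 = 2 · 41.
An element g generates (Z/83Z)^× iff g^(82/q) ≢ 1 (mod 83) for each prime q ∈ {2, 41}.
49^41 ≡ 1 (mod 83)  [q = 2: ≡ 1 ✗]
49^2 ≡ 77 (mod 83)  [q = 41: ≢ 1 ✓]
Since 49^41 ≡ 1, the order of 49 divides 41 < 82, so 49 is not a primitive root.

No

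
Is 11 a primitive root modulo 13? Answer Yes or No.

Yes

φ(13) = 13 − 1 = 12 = 2^2 · 3.
11 is a primitive root mod 13 iff 11^(φ(13)/q) ≢ 1 for every prime q | φ(13), i.e. q ∈ {2, 3}.
11^6 ≡ 12 (mod 13)  [q = 2: ≢ 1 ✓]
11^4 ≡ 3 (mod 13)  [q = 3: ≢ 1 ✓]
None equal 1, so ord_13(11) = 12: 11 is a primitive root.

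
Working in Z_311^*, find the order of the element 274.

155

The order of 274 must divide φ(311) = 311 − 1 = 310 = 2 · 5 · 31.
Divisors of 310: 1, 2, 5, 10, 31, 62, 155, 310.
Evaluate successive powers at the divisors of 310:
274^1 ≡ 274 (mod 311)
274^2 ≡ 125 (mod 311)
274^5 ≡ 24 (mod 311)
274^10 ≡ 265 (mod 311)
274^31 ≡ 52 (mod 311)
274^62 ≡ 216 (mod 311)
274^155 ≡ 1 (mod 311) ✓
The smallest such exponent is 155, so the order of 274 is 155.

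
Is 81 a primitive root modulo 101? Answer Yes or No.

φ(101) = 101 − 1 = 100 = 2^2 · 5^2.
It suffices to check that the order of 81 is not a proper divisor of 100: compute 81^(100/q) for q ∈ {2, 5}.
81^50 ≡ 1 (mod 101)  [q = 2: ≡ 1 ✗]
81^20 ≡ 95 (mod 101)  [q = 5: ≢ 1 ✓]
Since 81^50 ≡ 1, the order of 81 divides 50 < 100, so 81 is not a primitive root.

No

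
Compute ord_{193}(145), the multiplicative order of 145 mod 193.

The order of 145 must divide φ(193) = 193 − 1 = 192 = 2^6 · 3.
Divisors of 192: 1, 2, 3, 4, 6, 8, 12, 16, 24, 32, 48, 64, 96, 192.
Evaluate successive powers at the divisors of 192:
145^1 ≡ 145
145^2 ≡ 181
145^3 ≡ 190
145^4 ≡ 144
145^6 ≡ 9
145^8 ≡ 85
145^12 ≡ 81
145^16 ≡ 84
145^24 ≡ 192
145^32 ≡ 108
145^48 ≡ 1
Hence ord(145) = 48.

48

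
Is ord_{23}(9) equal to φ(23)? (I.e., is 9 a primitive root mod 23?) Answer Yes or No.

No

φ(23) = 23 − 1 = 22 = 2 · 11.
It suffices to check that the order of 9 is not a proper divisor of 22: compute 9^(22/q) for q ∈ {2, 11}.
9^11 ≡ 1 (mod 23)  [q = 2: ≡ 1 ✗]
9^2 ≡ 12 (mod 23)  [q = 11: ≢ 1 ✓]
Since 9^11 ≡ 1, the order of 9 divides 11 < 22, so 9 is not a primitive root.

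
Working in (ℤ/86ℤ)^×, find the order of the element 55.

The order of 55 must divide φ(86) = φ(2)·φ(43) = 1·42 = 42 = 2 · 3 · 7.
Divisors of 42: 1, 2, 3, 6, 7, 14, 21, 42.
Test each divisor d:
55^1 ≡ 55 (mod 86)
55^2 ≡ 15 (mod 86)
55^3 ≡ 51 (mod 86)
55^6 ≡ 21 (mod 86)
55^7 ≡ 37 (mod 86)
55^14 ≡ 79 (mod 86)
55^21 ≡ 85 (mod 86)
55^42 ≡ 1 (mod 86) ✓
The smallest such exponent is 42, so the order of 55 is 42.

42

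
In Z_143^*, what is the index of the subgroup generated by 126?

By Lagrange's theorem, ord_143(126) divides φ(143) = φ(11·13) = (11−1)·(13−1) = 10·12 = 120 = 2^3 · 3 · 5.
Divisors of 120: 1, 2, 3, 4, 5, 6, 8, 10, 12, 15, 20, 24, 30, 40, 60, 120.
Compute 126^d (mod 143) for the divisors d until we hit 1:
126^1 ≡ 126
126^2 ≡ 3
126^3 ≡ 92
126^4 ≡ 9
126^5 ≡ 133
126^6 ≡ 27
126^8 ≡ 81
126^10 ≡ 100
126^12 ≡ 14
126^15 ≡ 1
Thus |⟨126⟩| = ord(126) = 15.
Index = |(Z/143Z)^×| / |⟨126⟩| = 120 / 15 = 8.

8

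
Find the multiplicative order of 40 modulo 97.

96

By Lagrange's theorem, ord_97(40) divides φ(97) = 97 − 1 = 96 = 2^5 · 3.
Divisors of 96: 1, 2, 3, 4, 6, 8, 12, 16, 24, 32, 48, 96.
Test each divisor d:
40^1 ≡ 40 (mod 97)
40^2 ≡ 48 (mod 97)
40^3 ≡ 77 (mod 97)
40^4 ≡ 73 (mod 97)
40^6 ≡ 12 (mod 97)
40^8 ≡ 91 (mod 97)
40^12 ≡ 47 (mod 97)
40^16 ≡ 36 (mod 97)
40^24 ≡ 75 (mod 97)
40^32 ≡ 35 (mod 97)
40^48 ≡ 96 (mod 97)
40^96 ≡ 1 (mod 97) ✓
Hence ord(40) = 96.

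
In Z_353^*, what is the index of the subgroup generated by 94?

2

Since 94 ∈ (Z/353Z)^×, its order divides φ(353) = 353 − 1 = 352 = 2^5 · 11.
Divisors of 352: 1, 2, 4, 8, 11, 16, 22, 32, 44, 88, 176, 352.
Check 94^d mod 353 for each divisor in increasing order:
94^1 ≡ 94
94^2 ≡ 11
94^4 ≡ 121
94^8 ≡ 168
94^11 ≡ 36
94^16 ≡ 337
94^22 ≡ 237
94^32 ≡ 256
94^44 ≡ 42
94^88 ≡ 352
94^176 ≡ 1
Thus |⟨94⟩| = ord(94) = 176.
[(Z/353Z)^× : ⟨94⟩] = 352/176 = 2.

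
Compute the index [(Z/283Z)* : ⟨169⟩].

ord(169) | φ(283) = 283 − 1 = 282 = 2 · 3 · 47.
Divisors of 282: 1, 2, 3, 6, 47, 94, 141, 282.
Evaluate successive powers at the divisors of 282:
169^1 ≡ 169 (mod 283)
169^2 ≡ 261 (mod 283)
169^3 ≡ 244 (mod 283)
169^6 ≡ 106 (mod 283)
169^47 ≡ 44 (mod 283)
169^94 ≡ 238 (mod 283)
169^141 ≡ 1 (mod 283) ✓
So ord_283(169) = 141, hence |⟨169⟩| = 141.
Index = |(Z/283Z)^×| / |⟨169⟩| = 282 / 141 = 2.

2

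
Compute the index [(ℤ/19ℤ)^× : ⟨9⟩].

Since 9 ∈ (Z/19Z)^×, its order divides φ(19) = 19 − 1 = 18 = 2 · 3^2.
Divisors of 18: 1, 2, 3, 6, 9, 18.
Check 9^d mod 19 for each divisor in increasing order:
9^1 ≡ 9
9^2 ≡ 5
9^3 ≡ 7
9^6 ≡ 11
9^9 ≡ 1
Thus |⟨9⟩| = ord(9) = 9.
Index = |(Z/19Z)^×| / |⟨9⟩| = 18 / 9 = 2.

2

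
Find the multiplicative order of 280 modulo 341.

5

ord(280) | φ(341) = φ(11·31) = (11−1)·(31−1) = 10·30 = 300 = 2^2 · 3 · 5^2.
Divisors of 300: 1, 2, 3, 4, 5, 6, 10, 12, 15, 20, 25, 30, 50, 60, 75, 100, 150, 300.
Check 280^d mod 341 for each divisor in increasing order:
280^1 ≡ 280 (mod 341)
280^2 ≡ 311 (mod 341)
280^3 ≡ 125 (mod 341)
280^4 ≡ 218 (mod 341)
280^5 ≡ 1 (mod 341) ✓
The smallest such exponent is 5, so the order of 280 is 5.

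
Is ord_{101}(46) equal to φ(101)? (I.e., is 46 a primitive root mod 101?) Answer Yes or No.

φ(101) = 101 − 1 = 100 = 2^2 · 5^2.
An element g generates (Z/101Z)^× iff g^(100/q) ≢ 1 (mod 101) for each prime q ∈ {2, 5}.
46^50 ≡ 100 (mod 101)  [q = 2: ≢ 1 ✓]
46^20 ≡ 36 (mod 101)  [q = 5: ≢ 1 ✓]
Every test exponent gives a nontrivial residue, hence 46 generates the full group.

Yes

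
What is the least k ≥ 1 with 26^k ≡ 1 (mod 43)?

42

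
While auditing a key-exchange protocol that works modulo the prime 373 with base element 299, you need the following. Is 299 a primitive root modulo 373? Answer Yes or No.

No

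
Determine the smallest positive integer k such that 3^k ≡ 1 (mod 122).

The order of 3 must divide φ(122) = φ(2)·φ(61) = 1·60 = 60 = 2^2 · 3 · 5.
Divisors of 60: 1, 2, 3, 4, 5, 6, 10, 12, 15, 20, 30, 60.
Compute 3^d (mod 122) for the divisors d until we hit 1:
3^1 ≡ 3
3^2 ≡ 9
3^3 ≡ 27
3^4 ≡ 81
3^5 ≡ 121
3^6 ≡ 119
3^10 ≡ 1
The smallest such exponent is 10, so the order of 3 is 10.

10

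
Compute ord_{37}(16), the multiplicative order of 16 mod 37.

ord(16) | φ(37) = 37 − 1 = 36 = 2^2 · 3^2.
Divisors of 36: 1, 2, 3, 4, 6, 9, 12, 18, 36.
Test each divisor d:
16^1 ≡ 16 (mod 37)
16^2 ≡ 34 (mod 37)
16^3 ≡ 26 (mod 37)
16^4 ≡ 9 (mod 37)
16^6 ≡ 10 (mod 37)
16^9 ≡ 1 (mod 37) ✓
So ord_37(16) = 9.

9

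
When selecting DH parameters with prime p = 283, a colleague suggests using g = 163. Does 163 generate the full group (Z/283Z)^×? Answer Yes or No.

No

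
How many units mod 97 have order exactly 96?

32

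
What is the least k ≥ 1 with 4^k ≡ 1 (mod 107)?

The order of 4 must divide φ(107) = 107 − 1 = 106 = 2 · 53.
Divisors of 106: 1, 2, 53, 106.
Evaluate successive powers at the divisors of 106:
4^1 ≡ 4 (mod 107)
4^2 ≡ 16 (mod 107)
4^53 ≡ 1 (mod 107) ✓
Hence ord(4) = 53.

53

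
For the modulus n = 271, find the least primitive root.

φ(271) = 271 − 1 = 270 = 2 · 3^3 · 5.
Test candidates g = 2, 3, … against the prime factors q ∈ {2, 3, 5} of φ(271): g is a generator iff g^(270/q) ≢ 1 for every such q.
g = 2: 2^135 ≡ 1 — hits 1, so not a primitive root.
g = 3: 3^135 ≡ 270; 3^90 ≡ 1 — hits 1, so not a primitive root.
g = 4: 4^135 ≡ 1 — hits 1, so not a primitive root.
g = 5: 5^135 ≡ 1 — hits 1, so not a primitive root.
g = 6: 6^135 ≡ 270; 6^90 ≡ 242; 6^54 ≡ 10 — none is 1, so 6 is a primitive root.
So 6 is the smallest generator of (Z/271Z)^×.

6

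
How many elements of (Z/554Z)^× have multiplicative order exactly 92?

44

φ(554) = φ(2)·φ(277) = 1·276 = 276 = 2^2 · 3 · 23.
Since (Z/554Z)^× is cyclic of order 276, the number of elements of order d is φ(d) when d | 276 and 0 otherwise.
92 = 2^2 · 23 divides 276, and φ(92) = 44.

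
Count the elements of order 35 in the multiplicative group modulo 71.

24

φ(71) = 71 − 1 = 70 = 2 · 5 · 7.
Since (Z/71Z)^× is cyclic of order 70, the number of elements of order d is φ(d) when d | 70 and 0 otherwise.
35 = 5 · 7 divides 70, and φ(35) = 24.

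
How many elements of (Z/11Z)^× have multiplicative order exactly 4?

0

φ(11) = 11 − 1 = 10 = 2 · 5.
(Z/11Z)^× is cyclic (|G| = 10); a cyclic group of order m has exactly φ(d) elements of each order d | m, and none otherwise.
Since 4 ∤ 10, the count is 0.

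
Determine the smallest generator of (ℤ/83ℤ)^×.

φ(83) = 83 − 1 = 82 = 2 · 41.
Test candidates g = 2, 3, … against the prime factors q ∈ {2, 41} of φ(83): g is a generator iff g^(82/q) ≢ 1 for every such q.
g = 2: 2^41 ≡ 82; 2^2 ≡ 4 — none is 1, so 2 is a primitive root.
The smallest primitive root modulo 83 is 2.

2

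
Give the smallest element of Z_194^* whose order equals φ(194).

5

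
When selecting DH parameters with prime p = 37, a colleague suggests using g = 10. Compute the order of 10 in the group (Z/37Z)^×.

ord(10) | φ(37) = 37 − 1 = 36 = 2^2 · 3^2.
Divisors of 36: 1, 2, 3, 4, 6, 9, 12, 18, 36.
Compute 10^d (mod 37) for the divisors d until we hit 1:
10^1 ≡ 10
10^2 ≡ 26
10^3 ≡ 1
So ord_37(10) = 3.

3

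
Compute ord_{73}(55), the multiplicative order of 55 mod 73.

By Lagrange's theorem, ord_73(55) divides φ(73) = 73 − 1 = 72 = 2^3 · 3^2.
Divisors of 72: 1, 2, 3, 4, 6, 8, 9, 12, 18, 24, 36, 72.
Test each divisor d:
55^1 ≡ 55 (mod 73)
55^2 ≡ 32 (mod 73)
55^3 ≡ 8 (mod 73)
55^4 ≡ 2 (mod 73)
55^6 ≡ 64 (mod 73)
55^8 ≡ 4 (mod 73)
55^9 ≡ 1 (mod 73) ✓
Therefore the multiplicative order of 55 modulo 73 is 9.

9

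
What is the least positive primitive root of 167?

5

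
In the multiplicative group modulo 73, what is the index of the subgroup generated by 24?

6

Since 24 ∈ (Z/73Z)^×, its order divides φ(73) = 73 − 1 = 72 = 2^3 · 3^2.
Divisors of 72: 1, 2, 3, 4, 6, 8, 9, 12, 18, 24, 36, 72.
Test each divisor d:
24^1 ≡ 24 (mod 73)
24^2 ≡ 65 (mod 73)
24^3 ≡ 27 (mod 73)
24^4 ≡ 64 (mod 73)
24^6 ≡ 72 (mod 73)
24^8 ≡ 8 (mod 73)
24^9 ≡ 46 (mod 73)
24^12 ≡ 1 (mod 73) ✓
The order of 24 is 12, so the subgroup it generates has 12 elements.
[(Z/73Z)^× : ⟨24⟩] = 72/12 = 6.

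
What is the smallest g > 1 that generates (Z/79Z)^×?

φ(79) = 79 − 1 = 78 = 2 · 3 · 13.
g is a primitive root iff g^(78/q) ≢ 1 (mod 79) for each prime q ∈ {2, 3, 13}.
g = 2: 2^39 ≡ 1 — hits 1, so not a primitive root.
g = 3: 3^39 ≡ 78; 3^26 ≡ 23; 3^6 ≡ 18 — none is 1, so 3 is a primitive root.
Hence the least primitive root of 79 is 3.

3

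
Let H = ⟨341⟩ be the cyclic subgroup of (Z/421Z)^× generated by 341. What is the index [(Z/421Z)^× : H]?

12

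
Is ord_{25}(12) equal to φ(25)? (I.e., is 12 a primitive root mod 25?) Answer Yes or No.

φ(25) = φ(5^2) = 5·(5−1) = 20 = 2^2 · 5.
It suffices to check that the order of 12 is not a proper divisor of 20: compute 12^(20/q) for q ∈ {2, 5}.
12^10 ≡ 24 (mod 25)  [q = 2: ≢ 1 ✓]
12^4 ≡ 11 (mod 25)  [q = 5: ≢ 1 ✓]
Every test exponent gives a nontrivial residue, hence 12 generates the full group.

Yes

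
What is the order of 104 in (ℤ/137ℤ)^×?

136

ord(104) | φ(137) = 137 − 1 = 136 = 2^3 · 17.
Divisors of 136: 1, 2, 4, 8, 17, 34, 68, 136.
Check 104^d mod 137 for each divisor in increasing order:
104^1 ≡ 104 (mod 137)
104^2 ≡ 130 (mod 137)
104^4 ≡ 49 (mod 137)
104^8 ≡ 72 (mod 137)
104^17 ≡ 41 (mod 137)
104^34 ≡ 37 (mod 137)
104^68 ≡ 136 (mod 137)
104^136 ≡ 1 (mod 137) ✓
The smallest such exponent is 136, so the order of 104 is 136.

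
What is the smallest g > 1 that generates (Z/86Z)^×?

3

φ(86) = φ(2)·φ(43) = 1·42 = 42 = 2 · 3 · 7.
Test candidates g = 2, 3, … against the prime factors q ∈ {2, 3, 7} of φ(86): g is a generator iff g^(42/q) ≢ 1 for every such q.
g = 2: gcd(2, 86) = 2 > 1, not a unit — skip.
g = 3: 3^21 ≡ 85; 3^14 ≡ 79; 3^6 ≡ 41 — none is 1, so 3 is a primitive root.
The smallest primitive root modulo 86 is 3.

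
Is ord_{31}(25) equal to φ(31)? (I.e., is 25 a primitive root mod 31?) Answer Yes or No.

No

φ(31) = 31 − 1 = 30 = 2 · 3 · 5.
An element g generates (Z/31Z)^× iff g^(30/q) ≢ 1 (mod 31) for each prime q ∈ {2, 3, 5}.
25^15 ≡ 1 (mod 31)  [q = 2: ≡ 1 ✗]
25^10 ≡ 25 (mod 31)  [q = 3: ≢ 1 ✓]
25^6 ≡ 1 (mod 31)  [q = 5: ≡ 1 ✗]
25^15 ≡ 1 shows ord(25) | 15, strictly less than φ(31); not a primitive root.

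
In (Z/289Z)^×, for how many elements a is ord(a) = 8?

φ(289) = φ(17^2) = 17·(17−1) = 272 = 2^4 · 17.
In a cyclic group of order 272, there are φ(d) elements of order d for each divisor d of 272, and zero for non-divisors.
8 = 2^3 divides 272, and φ(8) = 4.

4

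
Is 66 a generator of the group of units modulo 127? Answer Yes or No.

No

φ(127) = 127 − 1 = 126 = 2 · 3^2 · 7.
Test 66^(126/q) mod 127 for each prime factor q of 126:
66^63 ≡ 126 (mod 127)  [q = 2: ≢ 1 ✓]
66^42 ≡ 1 (mod 127)  [q = 3: ≡ 1 ✗]
66^18 ≡ 4 (mod 127)  [q = 7: ≢ 1 ✓]
The check at q = 3 fails, so 66 generates a proper subgroup.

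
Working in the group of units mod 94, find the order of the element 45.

46

By Lagrange's theorem, ord_94(45) divides φ(94) = φ(2)·φ(47) = 1·46 = 46 = 2 · 23.
Divisors of 46: 1, 2, 23, 46.
Check 45^d mod 94 for each divisor in increasing order:
45^1 ≡ 45 (mod 94)
45^2 ≡ 51 (mod 94)
45^23 ≡ 93 (mod 94)
45^46 ≡ 1 (mod 94) ✓
The smallest such exponent is 46, so the order of 45 is 46.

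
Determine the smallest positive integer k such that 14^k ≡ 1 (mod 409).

136

The order of 14 must divide φ(409) = 409 − 1 = 408 = 2^3 · 3 · 17.
Divisors of 408: 1, 2, 3, 4, 6, 8, 12, 17, 24, 34, 51, 68, 102, 136, 204, 408.
Test each divisor d:
14^1 ≡ 14
14^2 ≡ 196
14^3 ≡ 290
14^4 ≡ 379
14^6 ≡ 255
14^8 ≡ 82
14^12 ≡ 403
14^17 ≡ 66
14^24 ≡ 36
14^34 ≡ 266
14^51 ≡ 378
14^68 ≡ 408
14^102 ≡ 143
14^136 ≡ 1
Hence ord(14) = 136.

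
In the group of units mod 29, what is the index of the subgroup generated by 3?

By Lagrange's theorem, ord_29(3) divides φ(29) = 29 − 1 = 28 = 2^2 · 7.
Divisors of 28: 1, 2, 4, 7, 14, 28.
Test each divisor d:
3^1 ≡ 3 (mod 29)
3^2 ≡ 9 (mod 29)
3^4 ≡ 23 (mod 29)
3^7 ≡ 12 (mod 29)
3^14 ≡ 28 (mod 29)
3^28 ≡ 1 (mod 29) ✓
The order of 3 is 28, so the subgroup it generates has 28 elements.
Index = |(Z/29Z)^×| / |⟨3⟩| = 28 / 28 = 1.

1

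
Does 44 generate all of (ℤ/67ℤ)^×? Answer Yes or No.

φ(67) = 67 − 1 = 66 = 2 · 3 · 11.
It suffices to check that the order of 44 is not a proper divisor of 66: compute 44^(66/q) for q ∈ {2, 3, 11}.
44^33 ≡ 66 (mod 67)  [q = 2: ≢ 1 ✓]
44^22 ≡ 37 (mod 67)  [q = 3: ≢ 1 ✓]
44^6 ≡ 59 (mod 67)  [q = 11: ≢ 1 ✓]
All checks pass, so 44 has order 66 and is a primitive root modulo 67.

Yes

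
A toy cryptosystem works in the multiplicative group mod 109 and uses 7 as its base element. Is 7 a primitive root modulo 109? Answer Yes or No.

No

φ(109) = 109 − 1 = 108 = 2^2 · 3^3.
7 is a primitive root mod 109 iff 7^(φ(109)/q) ≢ 1 for every prime q | φ(109), i.e. q ∈ {2, 3}.
7^54 ≡ 1 (mod 109)  [q = 2: ≡ 1 ✗]
7^36 ≡ 63 (mod 109)  [q = 3: ≢ 1 ✓]
Since 7^54 ≡ 1, the order of 7 divides 54 < 108, so 7 is not a primitive root.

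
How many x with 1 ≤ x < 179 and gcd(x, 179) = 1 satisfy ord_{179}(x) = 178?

φ(179) = 179 − 1 = 178 = 2 · 89.
In a cyclic group of order 178, there are φ(d) elements of order d for each divisor d of 178, and zero for non-divisors.
178 = 2 · 89 divides 178, and φ(178) = 88.

88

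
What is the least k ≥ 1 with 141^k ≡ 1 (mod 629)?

The order of 141 must divide φ(629) = φ(17·37) = (17−1)·(37−1) = 16·36 = 576 = 2^6 · 3^2.
Divisors of 576: 1, 2, 3, 4, 6, 8, 9, 12, 16, 18, 24, 32, 36, 48, 64, 72, 96, 144, 192, 288, 576.
Check 141^d mod 629 for each divisor in increasing order:
141^1 ≡ 141 (mod 629)
141^2 ≡ 382 (mod 629)
141^3 ≡ 397 (mod 629)
141^4 ≡ 625 (mod 629)
141^6 ≡ 359 (mod 629)
141^8 ≡ 16 (mod 629)
141^9 ≡ 369 (mod 629)
141^12 ≡ 565 (mod 629)
141^16 ≡ 256 (mod 629)
141^18 ≡ 297 (mod 629)
141^24 ≡ 322 (mod 629)
141^32 ≡ 120 (mod 629)
141^36 ≡ 149 (mod 629)
141^48 ≡ 528 (mod 629)
141^64 ≡ 562 (mod 629)
141^72 ≡ 186 (mod 629)
141^96 ≡ 137 (mod 629)
141^144 ≡ 1 (mod 629) ✓
So ord_629(141) = 144.

144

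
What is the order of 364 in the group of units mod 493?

112

By Lagrange's theorem, ord_493(364) divides φ(493) = φ(17·29) = (17−1)·(29−1) = 16·28 = 448 = 2^6 · 7.
Divisors of 448: 1, 2, 4, 7, 8, 14, 16, 28, 32, 56, 64, 112, 224, 448.
Evaluate successive powers at the divisors of 448:
364^1 ≡ 364
364^2 ≡ 372
364^4 ≡ 344
364^7 ≡ 233
364^8 ≡ 16
364^14 ≡ 59
364^16 ≡ 256
364^28 ≡ 30
364^32 ≡ 460
364^56 ≡ 407
364^64 ≡ 103
364^112 ≡ 1
So ord_493(364) = 112.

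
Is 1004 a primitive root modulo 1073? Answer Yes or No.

No

1073 = 29 · 37 is a product of two distinct odd primes, so (Z/1073Z)^× ≅ (Z/29Z)^× × (Z/37Z)^× is not cyclic.
No primitive root modulo 1073 exists; in particular 1004 is not one.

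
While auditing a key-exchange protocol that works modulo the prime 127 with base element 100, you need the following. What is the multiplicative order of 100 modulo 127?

Since 100 ∈ (Z/127Z)^×, its order divides φ(127) = 127 − 1 = 126 = 2 · 3^2 · 7.
Divisors of 126: 1, 2, 3, 6, 7, 9, 14, 18, 21, 42, 63, 126.
Compute 100^d (mod 127) for the divisors d until we hit 1:
100^1 ≡ 100 (mod 127)
100^2 ≡ 94 (mod 127)
100^3 ≡ 2 (mod 127)
100^6 ≡ 4 (mod 127)
100^7 ≡ 19 (mod 127)
100^9 ≡ 8 (mod 127)
100^14 ≡ 107 (mod 127)
100^18 ≡ 64 (mod 127)
100^21 ≡ 1 (mod 127) ✓
So ord_127(100) = 21.

21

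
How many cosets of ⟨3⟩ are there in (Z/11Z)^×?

2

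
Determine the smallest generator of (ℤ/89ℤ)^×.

3

φ(89) = 89 − 1 = 88 = 2^3 · 11.
Test candidates g = 2, 3, … against the prime factors q ∈ {2, 11} of φ(89): g is a generator iff g^(88/q) ≢ 1 for every such q.
g = 2: 2^44 ≡ 1 — hits 1, so not a primitive root.
g = 3: 3^44 ≡ 88; 3^8 ≡ 64 — none is 1, so 3 is a primitive root.
The smallest primitive root modulo 89 is 3.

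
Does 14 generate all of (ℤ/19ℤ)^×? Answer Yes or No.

φ(19) = 19 − 1 = 18 = 2 · 3^2.
Test 14^(18/q) mod 19 for each prime factor q of 18:
14^9 ≡ 18 (mod 19)  [q = 2: ≢ 1 ✓]
14^6 ≡ 7 (mod 19)  [q = 3: ≢ 1 ✓]
None equal 1, so ord_19(14) = 18: 14 is a primitive root.

Yes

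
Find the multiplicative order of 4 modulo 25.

10

The order of 4 must divide φ(25) = φ(5^2) = 5·(5−1) = 20 = 2^2 · 5.
Divisors of 20: 1, 2, 4, 5, 10, 20.
Test each divisor d:
4^1 ≡ 4 (mod 25)
4^2 ≡ 16 (mod 25)
4^4 ≡ 6 (mod 25)
4^5 ≡ 24 (mod 25)
4^10 ≡ 1 (mod 25) ✓
Hence ord(4) = 10.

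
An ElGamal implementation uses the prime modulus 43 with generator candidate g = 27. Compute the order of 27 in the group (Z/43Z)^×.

Since 27 ∈ (Z/43Z)^×, its order divides φ(43) = 43 − 1 = 42 = 2 · 3 · 7.
Divisors of 42: 1, 2, 3, 6, 7, 14, 21, 42.
Check 27^d mod 43 for each divisor in increasing order:
27^1 ≡ 27 (mod 43)
27^2 ≡ 41 (mod 43)
27^3 ≡ 32 (mod 43)
27^6 ≡ 35 (mod 43)
27^7 ≡ 42 (mod 43)
27^14 ≡ 1 (mod 43) ✓
The smallest such exponent is 14, so the order of 27 is 14.

14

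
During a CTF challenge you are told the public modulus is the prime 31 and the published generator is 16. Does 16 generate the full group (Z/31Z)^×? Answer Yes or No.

φ(31) = 31 − 1 = 30 = 2 · 3 · 5.
It suffices to check that the order of 16 is not a proper divisor of 30: compute 16^(30/q) for q ∈ {2, 3, 5}.
16^15 ≡ 1 (mod 31)  [q = 2: ≡ 1 ✗]
16^10 ≡ 1 (mod 31)  [q = 3: ≡ 1 ✗]
16^6 ≡ 16 (mod 31)  [q = 5: ≢ 1 ✓]
16^15 ≡ 1 shows ord(16) | 15, strictly less than φ(31); not a primitive root.

No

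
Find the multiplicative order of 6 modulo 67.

33

By Lagrange's theorem, ord_67(6) divides φ(67) = 67 − 1 = 66 = 2 · 3 · 11.
Divisors of 66: 1, 2, 3, 6, 11, 22, 33, 66.
Check 6^d mod 67 for each divisor in increasing order:
6^1 ≡ 6 (mod 67)
6^2 ≡ 36 (mod 67)
6^3 ≡ 15 (mod 67)
6^6 ≡ 24 (mod 67)
6^11 ≡ 29 (mod 67)
6^22 ≡ 37 (mod 67)
6^33 ≡ 1 (mod 67) ✓
So ord_67(6) = 33.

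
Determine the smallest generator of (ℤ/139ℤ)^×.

2

φ(139) = 139 − 1 = 138 = 2 · 3 · 23.
g is a primitive root iff g^(138/q) ≢ 1 (mod 139) for each prime q ∈ {2, 3, 23}.
g = 2: 2^69 ≡ 138; 2^46 ≡ 96; 2^6 ≡ 64 — none is 1, so 2 is a primitive root.
The smallest primitive root modulo 139 is 2.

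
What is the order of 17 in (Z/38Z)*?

9

The order of 17 must divide φ(38) = φ(2)·φ(19) = 1·18 = 18 = 2 · 3^2.
Divisors of 18: 1, 2, 3, 6, 9, 18.
Evaluate successive powers at the divisors of 18:
17^1 ≡ 17
17^2 ≡ 23
17^3 ≡ 11
17^6 ≡ 7
17^9 ≡ 1
So ord_38(17) = 9.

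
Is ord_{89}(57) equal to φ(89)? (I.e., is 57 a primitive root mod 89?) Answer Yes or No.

φ(89) = 89 − 1 = 88 = 2^3 · 11.
It suffices to check that the order of 57 is not a proper divisor of 88: compute 57^(88/q) for q ∈ {2, 11}.
57^44 ≡ 1 (mod 89)  [q = 2: ≡ 1 ✗]
57^8 ≡ 39 (mod 89)  [q = 11: ≢ 1 ✓]
Since 57^44 ≡ 1, the order of 57 divides 44 < 88, so 57 is not a primitive root.

No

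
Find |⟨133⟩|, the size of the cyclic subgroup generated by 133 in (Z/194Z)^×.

6

Since 133 ∈ (Z/194Z)^×, its order divides φ(194) = φ(2)·φ(97) = 1·96 = 96 = 2^5 · 3.
Divisors of 96: 1, 2, 3, 4, 6, 8, 12, 16, 24, 32, 48, 96.
Test each divisor d:
133^1 ≡ 133 (mod 194)
133^2 ≡ 35 (mod 194)
133^3 ≡ 193 (mod 194)
133^4 ≡ 61 (mod 194)
133^6 ≡ 1 (mod 194) ✓
Therefore the multiplicative order of 133 modulo 194 is 6.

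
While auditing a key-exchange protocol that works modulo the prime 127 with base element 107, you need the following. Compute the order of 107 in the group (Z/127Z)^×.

3

ord(107) | φ(127) = 127 − 1 = 126 = 2 · 3^2 · 7.
Divisors of 126: 1, 2, 3, 6, 7, 9, 14, 18, 21, 42, 63, 126.
Evaluate successive powers at the divisors of 126:
107^1 ≡ 107 (mod 127)
107^2 ≡ 19 (mod 127)
107^3 ≡ 1 (mod 127) ✓
So ord_127(107) = 3.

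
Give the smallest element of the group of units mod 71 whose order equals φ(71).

7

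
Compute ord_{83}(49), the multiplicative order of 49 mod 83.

41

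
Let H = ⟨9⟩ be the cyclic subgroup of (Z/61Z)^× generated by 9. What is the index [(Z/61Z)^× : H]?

12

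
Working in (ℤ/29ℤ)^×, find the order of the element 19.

28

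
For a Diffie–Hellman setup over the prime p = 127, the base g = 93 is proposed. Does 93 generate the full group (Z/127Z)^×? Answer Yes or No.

Yes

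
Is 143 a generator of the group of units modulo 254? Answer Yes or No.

φ(254) = φ(2)·φ(127) = 1·126 = 126 = 2 · 3^2 · 7.
143 is a primitive root mod 254 iff 143^(φ(254)/q) ≢ 1 for every prime q | φ(254), i.e. q ∈ {2, 3, 7}.
143^63 ≡ 1 (mod 254)  [q = 2: ≡ 1 ✗]
143^42 ≡ 1 (mod 254)  [q = 3: ≡ 1 ✗]
143^18 ≡ 131 (mod 254)  [q = 7: ≢ 1 ✓]
Since 143^63 ≡ 1, the order of 143 divides 63 < 126, so 143 is not a primitive root.

No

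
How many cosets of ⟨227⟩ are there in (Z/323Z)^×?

By Lagrange's theorem, ord_323(227) divides φ(323) = φ(17·19) = (17−1)·(19−1) = 16·18 = 288 = 2^5 · 3^2.
Divisors of 288: 1, 2, 3, 4, 6, 8, 9, 12, 16, 18, 24, 32, 36, 48, 72, 96, 144, 288.
Evaluate successive powers at the divisors of 288:
227^1 ≡ 227 (mod 323)
227^2 ≡ 172 (mod 323)
227^3 ≡ 284 (mod 323)
227^4 ≡ 191 (mod 323)
227^6 ≡ 229 (mod 323)
227^8 ≡ 305 (mod 323)
227^9 ≡ 113 (mod 323)
227^12 ≡ 115 (mod 323)
227^16 ≡ 1 (mod 323) ✓
The order of 227 is 16, so the subgroup it generates has 16 elements.
[(Z/323Z)^× : ⟨227⟩] = 288/16 = 18.

18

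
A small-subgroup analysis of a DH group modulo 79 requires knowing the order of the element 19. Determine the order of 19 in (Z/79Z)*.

Since 19 ∈ (Z/79Z)^×, its order divides φ(79) = 79 − 1 = 78 = 2 · 3 · 13.
Divisors of 78: 1, 2, 3, 6, 13, 26, 39, 78.
Test each divisor d:
19^1 ≡ 19 (mod 79)
19^2 ≡ 45 (mod 79)
19^3 ≡ 65 (mod 79)
19^6 ≡ 38 (mod 79)
19^13 ≡ 23 (mod 79)
19^26 ≡ 55 (mod 79)
19^39 ≡ 1 (mod 79) ✓
So ord_79(19) = 39.

39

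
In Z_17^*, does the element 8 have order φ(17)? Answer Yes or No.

No

φ(17) = 17 − 1 = 16 = 2^4.
An element g generates (Z/17Z)^× iff g^(16/q) ≢ 1 (mod 17) for each prime q ∈ {2}.
8^8 ≡ 1 (mod 17)  [q = 2: ≡ 1 ✗]
The check at q = 2 fails, so 8 generates a proper subgroup.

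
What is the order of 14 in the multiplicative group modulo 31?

15

Since 14 ∈ (Z/31Z)^×, its order divides φ(31) = 31 − 1 = 30 = 2 · 3 · 5.
Divisors of 30: 1, 2, 3, 5, 6, 10, 15, 30.
Test each divisor d:
14^1 ≡ 14 (mod 31)
14^2 ≡ 10 (mod 31)
14^3 ≡ 16 (mod 31)
14^5 ≡ 5 (mod 31)
14^6 ≡ 8 (mod 31)
14^10 ≡ 25 (mod 31)
14^15 ≡ 1 (mod 31) ✓
So ord_31(14) = 15.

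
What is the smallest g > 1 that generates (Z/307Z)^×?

5

φ(307) = 307 − 1 = 306 = 2 · 3^2 · 17.
Test candidates g = 2, 3, … against the prime factors q ∈ {2, 3, 17} of φ(307): g is a generator iff g^(306/q) ≢ 1 for every such q.
g = 2: 2^153 ≡ 306; 2^102 ≡ 1 — hits 1, so not a primitive root.
g = 3: 3^153 ≡ 306; 3^102 ≡ 1 — hits 1, so not a primitive root.
g = 4: 4^153 ≡ 1 — hits 1, so not a primitive root.
g = 5: 5^153 ≡ 306; 5^102 ≡ 289; 5^18 ≡ 81 — none is 1, so 5 is a primitive root.
Hence the least primitive root of 307 is 5.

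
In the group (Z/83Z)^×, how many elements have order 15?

φ(83) = 83 − 1 = 82 = 2 · 41.
In a cyclic group of order 82, there are φ(d) elements of order d for each divisor d of 82, and zero for non-divisors.
Here 82 is not a multiple of 15, so there are no elements of order 15.

0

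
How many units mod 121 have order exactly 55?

40

φ(121) = φ(11^2) = 11·(11−1) = 110 = 2 · 5 · 11.
Since (Z/121Z)^× is cyclic of order 110, the number of elements of order d is φ(d) when d | 110 and 0 otherwise.
55 = 5 · 11 divides 110, and φ(55) = 40.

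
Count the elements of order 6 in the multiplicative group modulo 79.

φ(79) = 79 − 1 = 78 = 2 · 3 · 13.
Since (Z/79Z)^× is cyclic of order 78, the number of elements of order d is φ(d) when d | 78 and 0 otherwise.
6 = 2 · 3 divides 78, and φ(6) = 2.

2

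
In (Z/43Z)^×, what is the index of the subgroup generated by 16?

ord(16) | φ(43) = 43 − 1 = 42 = 2 · 3 · 7.
Divisors of 42: 1, 2, 3, 6, 7, 14, 21, 42.
Check 16^d mod 43 for each divisor in increasing order:
16^1 ≡ 16 (mod 43)
16^2 ≡ 41 (mod 43)
16^3 ≡ 11 (mod 43)
16^6 ≡ 35 (mod 43)
16^7 ≡ 1 (mod 43) ✓
The order of 16 is 7, so the subgroup it generates has 7 elements.
The index is φ(43) / ord(16) = 42 / 7 = 6.

6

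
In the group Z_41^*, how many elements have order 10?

φ(41) = 41 − 1 = 40 = 2^3 · 5.
(Z/41Z)^× is cyclic (|G| = 40); a cyclic group of order m has exactly φ(d) elements of each order d | m, and none otherwise.
10 = 2 · 5 divides 40, and φ(10) = 4.

4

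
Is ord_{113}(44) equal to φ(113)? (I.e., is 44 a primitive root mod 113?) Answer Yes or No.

No

φ(113) = 113 − 1 = 112 = 2^4 · 7.
An element g generates (Z/113Z)^× iff g^(112/q) ≢ 1 (mod 113) for each prime q ∈ {2, 7}.
44^56 ≡ 1 (mod 113)  [q = 2: ≡ 1 ✗]
44^16 ≡ 1 (mod 113)  [q = 7: ≡ 1 ✗]
The check at q = 2 fails, so 44 generates a proper subgroup.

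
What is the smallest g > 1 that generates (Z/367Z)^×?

6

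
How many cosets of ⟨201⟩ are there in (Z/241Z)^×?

12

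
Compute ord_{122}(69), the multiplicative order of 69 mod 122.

20

By Lagrange's theorem, ord_122(69) divides φ(122) = φ(2)·φ(61) = 1·60 = 60 = 2^2 · 3 · 5.
Divisors of 60: 1, 2, 3, 4, 5, 6, 10, 12, 15, 20, 30, 60.
Evaluate successive powers at the divisors of 60:
69^1 ≡ 69
69^2 ≡ 3
69^3 ≡ 85
69^4 ≡ 9
69^5 ≡ 11
69^6 ≡ 27
69^10 ≡ 121
69^12 ≡ 119
69^15 ≡ 111
69^20 ≡ 1
Therefore the multiplicative order of 69 modulo 122 is 20.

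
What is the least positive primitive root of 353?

φ(353) = 353 − 1 = 352 = 2^5 · 11.
g is a primitive root iff g^(352/q) ≢ 1 (mod 353) for each prime q ∈ {2, 11}.
g = 2: 2^176 ≡ 1 — hits 1, so not a primitive root.
g = 3: 3^176 ≡ 352; 3^32 ≡ 140 — none is 1, so 3 is a primitive root.
The smallest primitive root modulo 353 is 3.

3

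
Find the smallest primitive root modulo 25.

2

φ(25) = φ(5^2) = 5·(5−1) = 20 = 2^2 · 5.
g is a primitive root iff g^(20/q) ≢ 1 (mod 25) for each prime q ∈ {2, 5}.
g = 2: 2^10 ≡ 24; 2^4 ≡ 16 — none is 1, so 2 is a primitive root.
Hence the least primitive root of 25 is 2.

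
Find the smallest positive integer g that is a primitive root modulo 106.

φ(106) = φ(2)·φ(53) = 1·52 = 52 = 2^2 · 13.
g is a primitive root iff g^(52/q) ≢ 1 (mod 106) for each prime q ∈ {2, 13}.
g = 2: gcd(2, 106) = 2 > 1, not a unit — skip.
g = 3: 3^26 ≡ 105; 3^4 ≡ 81 — none is 1, so 3 is a primitive root.
So 3 is the smallest generator of (Z/106Z)^×.

3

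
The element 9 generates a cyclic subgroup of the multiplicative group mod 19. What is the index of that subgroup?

2

By Lagrange's theorem, ord_19(9) divides φ(19) = 19 − 1 = 18 = 2 · 3^2.
Divisors of 18: 1, 2, 3, 6, 9, 18.
Compute 9^d (mod 19) for the divisors d until we hit 1:
9^1 ≡ 9
9^2 ≡ 5
9^3 ≡ 7
9^6 ≡ 11
9^9 ≡ 1
Thus |⟨9⟩| = ord(9) = 9.
Index = |(Z/19Z)^×| / |⟨9⟩| = 18 / 9 = 2.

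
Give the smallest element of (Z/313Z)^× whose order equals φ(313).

φ(313) = 313 − 1 = 312 = 2^3 · 3 · 13.
g is a primitive root iff g^(312/q) ≢ 1 (mod 313) for each prime q ∈ {2, 3, 13}.
g = 2: 2^156 ≡ 1 — hits 1, so not a primitive root.
g = 3: 3^156 ≡ 1 — hits 1, so not a primitive root.
g = 4: 4^156 ≡ 1 — hits 1, so not a primitive root.
g = 5: 5^156 ≡ 312; 5^104 ≡ 1 — hits 1, so not a primitive root.
g = 6: 6^156 ≡ 1 — hits 1, so not a primitive root.
g = 7: 7^156 ≡ 312; 7^104 ≡ 1 — hits 1, so not a primitive root.
g = 8: 8^156 ≡ 1 — hits 1, so not a primitive root.
g = 9: 9^156 ≡ 1 — hits 1, so not a primitive root.
g = 10: 10^156 ≡ 312; 10^104 ≡ 214; 10^24 ≡ 103 — none is 1, so 10 is a primitive root.
So 10 is the smallest generator of (Z/313Z)^×.

10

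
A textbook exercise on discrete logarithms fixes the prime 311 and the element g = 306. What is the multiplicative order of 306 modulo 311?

310

Since 306 ∈ (Z/311Z)^×, its order divides φ(311) = 311 − 1 = 310 = 2 · 5 · 31.
Divisors of 310: 1, 2, 5, 10, 31, 62, 155, 310.
Check 306^d mod 311 for each divisor in increasing order:
306^1 ≡ 306
306^2 ≡ 25
306^5 ≡ 296
306^10 ≡ 225
306^31 ≡ 305
306^62 ≡ 36
306^155 ≡ 310
306^310 ≡ 1
Hence ord(306) = 310.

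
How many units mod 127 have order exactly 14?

6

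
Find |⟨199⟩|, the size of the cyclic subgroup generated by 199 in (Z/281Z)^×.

280

By Lagrange's theorem, ord_281(199) divides φ(281) = 281 − 1 = 280 = 2^3 · 5 · 7.
Divisors of 280: 1, 2, 4, 5, 7, 8, 10, 14, 20, 28, 35, 40, 56, 70, 140, 280.
Check 199^d mod 281 for each divisor in increasing order:
199^1 ≡ 199 (mod 281)
199^2 ≡ 261 (mod 281)
199^4 ≡ 119 (mod 281)
199^5 ≡ 77 (mod 281)
199^7 ≡ 146 (mod 281)
199^8 ≡ 111 (mod 281)
199^10 ≡ 28 (mod 281)
199^14 ≡ 241 (mod 281)
199^20 ≡ 222 (mod 281)
199^28 ≡ 195 (mod 281)
199^35 ≡ 89 (mod 281)
199^40 ≡ 109 (mod 281)
199^56 ≡ 90 (mod 281)
199^70 ≡ 53 (mod 281)
199^140 ≡ 280 (mod 281)
199^280 ≡ 1 (mod 281) ✓
The smallest such exponent is 280, so the order of 199 is 280.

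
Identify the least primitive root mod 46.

5

φ(46) = φ(2)·φ(23) = 1·22 = 22 = 2 · 11.
Test candidates g = 2, 3, … against the prime factors q ∈ {2, 11} of φ(46): g is a generator iff g^(22/q) ≢ 1 for every such q.
g = 2: gcd(2, 46) = 2 > 1, not a unit — skip.
g = 3: 3^11 ≡ 1 — hits 1, so not a primitive root.
g = 4: gcd(4, 46) = 2 > 1, not a unit — skip.
g = 5: 5^11 ≡ 45; 5^2 ≡ 25 — none is 1, so 5 is a primitive root.
So 5 is the smallest generator of (Z/46Z)^×.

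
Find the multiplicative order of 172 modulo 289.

136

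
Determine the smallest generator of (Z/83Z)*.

φ(83) = 83 − 1 = 82 = 2 · 41.
Test candidates g = 2, 3, … against the prime factors q ∈ {2, 41} of φ(83): g is a generator iff g^(82/q) ≢ 1 for every such q.
g = 2: 2^41 ≡ 82; 2^2 ≡ 4 — none is 1, so 2 is a primitive root.
Hence the least primitive root of 83 is 2.

2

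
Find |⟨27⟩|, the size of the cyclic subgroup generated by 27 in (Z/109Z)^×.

9

ord(27) | φ(109) = 109 − 1 = 108 = 2^2 · 3^3.
Divisors of 108: 1, 2, 3, 4, 6, 9, 12, 18, 27, 36, 54, 108.
Compute 27^d (mod 109) for the divisors d until we hit 1:
27^1 ≡ 27
27^2 ≡ 75
27^3 ≡ 63
27^4 ≡ 66
27^6 ≡ 45
27^9 ≡ 1
Hence ord(27) = 9.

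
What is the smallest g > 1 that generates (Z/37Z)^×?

2

φ(37) = 37 − 1 = 36 = 2^2 · 3^2.
g is a primitive root iff g^(36/q) ≢ 1 (mod 37) for each prime q ∈ {2, 3}.
g = 2: 2^18 ≡ 36; 2^12 ≡ 26 — none is 1, so 2 is a primitive root.
So 2 is the smallest generator of (Z/37Z)^×.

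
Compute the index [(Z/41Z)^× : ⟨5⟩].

2

ord(5) | φ(41) = 41 − 1 = 40 = 2^3 · 5.
Divisors of 40: 1, 2, 4, 5, 8, 10, 20, 40.
Compute 5^d (mod 41) for the divisors d until we hit 1:
5^1 ≡ 5 (mod 41)
5^2 ≡ 25 (mod 41)
5^4 ≡ 10 (mod 41)
5^5 ≡ 9 (mod 41)
5^8 ≡ 18 (mod 41)
5^10 ≡ 40 (mod 41)
5^20 ≡ 1 (mod 41) ✓
The order of 5 is 20, so the subgroup it generates has 20 elements.
Index = |(Z/41Z)^×| / |⟨5⟩| = 40 / 20 = 2.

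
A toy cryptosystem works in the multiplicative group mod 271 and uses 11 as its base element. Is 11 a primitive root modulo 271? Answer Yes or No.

No

φ(271) = 271 − 1 = 270 = 2 · 3^3 · 5.
11 is a primitive root mod 271 iff 11^(φ(271)/q) ≢ 1 for every prime q | φ(271), i.e. q ∈ {2, 3, 5}.
11^135 ≡ 1 (mod 271)  [q = 2: ≡ 1 ✗]
11^90 ≡ 242 (mod 271)  [q = 3: ≢ 1 ✓]
11^54 ≡ 187 (mod 271)  [q = 5: ≢ 1 ✓]
Since 11^135 ≡ 1, the order of 11 divides 135 < 270, so 11 is not a primitive root.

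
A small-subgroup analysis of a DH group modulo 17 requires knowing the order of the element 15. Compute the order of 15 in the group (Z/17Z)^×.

8

The order of 15 must divide φ(17) = 17 − 1 = 16 = 2^4.
Divisors of 16: 1, 2, 4, 8, 16.
Evaluate successive powers at the divisors of 16:
15^1 ≡ 15 (mod 17)
15^2 ≡ 4 (mod 17)
15^4 ≡ 16 (mod 17)
15^8 ≡ 1 (mod 17) ✓
So ord_17(15) = 8.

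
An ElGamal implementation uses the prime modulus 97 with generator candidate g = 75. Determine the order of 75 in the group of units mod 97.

By Lagrange's theorem, ord_97(75) divides φ(97) = 97 − 1 = 96 = 2^5 · 3.
Divisors of 96: 1, 2, 3, 4, 6, 8, 12, 16, 24, 32, 48, 96.
Test each divisor d:
75^1 ≡ 75 (mod 97)
75^2 ≡ 96 (mod 97)
75^3 ≡ 22 (mod 97)
75^4 ≡ 1 (mod 97) ✓
Therefore the multiplicative order of 75 modulo 97 is 4.

4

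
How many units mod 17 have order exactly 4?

2

φ(17) = 17 − 1 = 16 = 2^4.
In a cyclic group of order 16, there are φ(d) elements of order d for each divisor d of 16, and zero for non-divisors.
4 = 2^2 divides 16, and φ(4) = 2.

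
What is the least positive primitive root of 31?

3

φ(31) = 31 − 1 = 30 = 2 · 3 · 5.
g is a primitive root iff g^(30/q) ≢ 1 (mod 31) for each prime q ∈ {2, 3, 5}.
g = 2: 2^15 ≡ 1 — hits 1, so not a primitive root.
g = 3: 3^15 ≡ 30; 3^10 ≡ 25; 3^6 ≡ 16 — none is 1, so 3 is a primitive root.
The smallest primitive root modulo 31 is 3.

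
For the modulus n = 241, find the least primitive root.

7

φ(241) = 241 − 1 = 240 = 2^4 · 3 · 5.
Test candidates g = 2, 3, … against the prime factors q ∈ {2, 3, 5} of φ(241): g is a generator iff g^(240/q) ≢ 1 for every such q.
g = 2: 2^120 ≡ 1 — hits 1, so not a primitive root.
g = 3: 3^120 ≡ 1 — hits 1, so not a primitive root.
g = 4: 4^120 ≡ 1 — hits 1, so not a primitive root.
g = 5: 5^120 ≡ 1 — hits 1, so not a primitive root.
g = 6: 6^120 ≡ 1 — hits 1, so not a primitive root.
g = 7: 7^120 ≡ 240; 7^80 ≡ 15; 7^48 ≡ 91 — none is 1, so 7 is a primitive root.
So 7 is the smallest generator of (Z/241Z)^×.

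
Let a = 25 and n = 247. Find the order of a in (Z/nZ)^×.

18

By Lagrange's theorem, ord_247(25) divides φ(247) = φ(13·19) = (13−1)·(19−1) = 12·18 = 216 = 2^3 · 3^3.
Divisors of 216: 1, 2, 3, 4, 6, 8, 9, 12, 18, 24, 27, 36, 54, 72, 108, 216.
Test each divisor d:
25^1 ≡ 25 (mod 247)
25^2 ≡ 131 (mod 247)
25^3 ≡ 64 (mod 247)
25^4 ≡ 118 (mod 247)
25^6 ≡ 144 (mod 247)
25^8 ≡ 92 (mod 247)
25^9 ≡ 77 (mod 247)
25^12 ≡ 235 (mod 247)
25^18 ≡ 1 (mod 247) ✓
So ord_247(25) = 18.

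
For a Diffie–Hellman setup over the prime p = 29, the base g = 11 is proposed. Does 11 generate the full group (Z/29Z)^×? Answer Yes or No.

Yes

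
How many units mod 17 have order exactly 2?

1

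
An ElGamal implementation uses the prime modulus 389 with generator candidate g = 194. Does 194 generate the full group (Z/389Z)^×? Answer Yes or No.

Yes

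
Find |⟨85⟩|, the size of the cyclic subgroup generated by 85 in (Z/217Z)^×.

ord(85) | φ(217) = φ(7·31) = (7−1)·(31−1) = 6·30 = 180 = 2^2 · 3^2 · 5.
Divisors of 180: 1, 2, 3, 4, 5, 6, 9, 10, 12, 15, 18, 20, 30, 36, 45, 60, 90, 180.
Compute 85^d (mod 217) for the divisors d until we hit 1:
85^1 ≡ 85
85^2 ≡ 64
85^3 ≡ 15
85^4 ≡ 190
85^5 ≡ 92
85^6 ≡ 8
85^9 ≡ 120
85^10 ≡ 1
The smallest such exponent is 10, so the order of 85 is 10.

10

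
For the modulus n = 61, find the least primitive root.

2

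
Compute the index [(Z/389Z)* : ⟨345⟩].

4

By Lagrange's theorem, ord_389(345) divides φ(389) = 389 − 1 = 388 = 2^2 · 97.
Divisors of 388: 1, 2, 4, 97, 194, 388.
Test each divisor d:
345^1 ≡ 345 (mod 389)
345^2 ≡ 380 (mod 389)
345^4 ≡ 81 (mod 389)
345^97 ≡ 1 (mod 389) ✓
Thus |⟨345⟩| = ord(345) = 97.
The index is φ(389) / ord(345) = 388 / 97 = 4.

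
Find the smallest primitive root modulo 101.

2

φ(101) = 101 − 1 = 100 = 2^2 · 5^2.
g is a primitive root iff g^(100/q) ≢ 1 (mod 101) for each prime q ∈ {2, 5}.
g = 2: 2^50 ≡ 100; 2^20 ≡ 95 — none is 1, so 2 is a primitive root.
So 2 is the smallest generator of (Z/101Z)^×.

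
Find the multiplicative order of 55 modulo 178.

By Lagrange's theorem, ord_178(55) divides φ(178) = φ(2)·φ(89) = 1·88 = 88 = 2^3 · 11.
Divisors of 88: 1, 2, 4, 8, 11, 22, 44, 88.
Evaluate successive powers at the divisors of 88:
55^1 ≡ 55
55^2 ≡ 177
55^4 ≡ 1
The smallest such exponent is 4, so the order of 55 is 4.

4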